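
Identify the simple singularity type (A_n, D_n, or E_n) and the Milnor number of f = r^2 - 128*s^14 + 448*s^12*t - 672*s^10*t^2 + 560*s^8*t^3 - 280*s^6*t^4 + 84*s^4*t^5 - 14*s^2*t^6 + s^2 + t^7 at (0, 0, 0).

Type A_{6}, Milnor number mu = 6.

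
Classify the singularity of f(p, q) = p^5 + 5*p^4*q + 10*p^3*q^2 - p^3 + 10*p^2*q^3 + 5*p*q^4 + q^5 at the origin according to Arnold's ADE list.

The Hessian of f at 0 is [[0, 0], [0, 0]] with rank 0, so corank 2. A Groebner basis of the Jacobian ideal J(f) in C{p,q} is {q^5, p*q^3 + q^4/4, p^2}; counting standard monomials gives mu = 8. Corank 2; j^3 = -p^3 is a perfect cube, so E-series; the 5-jet and mu = 8 give E_8.

E_8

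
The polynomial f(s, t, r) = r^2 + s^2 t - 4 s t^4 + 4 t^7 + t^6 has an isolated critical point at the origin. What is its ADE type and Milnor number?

Type D_7, Milnor number mu = 7.

The Hessian of f at 0 has rank 1. Corank 2; j^3 = s^2*t has shape L^2 M (L != M), so D-series; mu = 7 gives D_7.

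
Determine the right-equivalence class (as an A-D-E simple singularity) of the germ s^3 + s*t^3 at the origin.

E_7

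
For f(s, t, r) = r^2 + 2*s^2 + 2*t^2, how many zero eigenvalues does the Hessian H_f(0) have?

The Hessian at 0 is [[4, 0, 0], [0, 4, 0], [0, 0, 2]] of rank 3; hence corank 0.

0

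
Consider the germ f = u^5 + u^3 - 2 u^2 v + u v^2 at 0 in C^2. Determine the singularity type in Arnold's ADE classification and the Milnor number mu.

The Hessian of f at 0 has rank 0. Corank 2; j^3 = u*(u - v)^2 has shape L^2 M (L != M), so D-series; mu = 6 gives D_6.

Type D6, Milnor number mu = 6.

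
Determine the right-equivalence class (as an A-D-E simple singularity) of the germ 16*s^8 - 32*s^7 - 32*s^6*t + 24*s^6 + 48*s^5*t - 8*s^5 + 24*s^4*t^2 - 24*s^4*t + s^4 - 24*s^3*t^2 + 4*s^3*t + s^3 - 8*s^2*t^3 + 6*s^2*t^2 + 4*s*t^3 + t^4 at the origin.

E6

The Hessian of f at 0 is [[0, 0], [0, 0]] with rank 0, so corank 2. A Groebner basis of the Jacobian ideal J(f) in C{s,t} is {t^4, s*t^2 + t^3/3, s^2}; counting standard monomials gives mu = 6. Corank 2; j^3 = s^3 is a perfect cube, so E-series; the 4-jet and mu = 6 give E_6.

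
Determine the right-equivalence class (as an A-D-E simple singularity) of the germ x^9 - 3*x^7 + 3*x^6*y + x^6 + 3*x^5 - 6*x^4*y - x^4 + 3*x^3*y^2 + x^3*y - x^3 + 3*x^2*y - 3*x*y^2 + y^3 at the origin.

The Hessian of f at 0 is [[0, 0], [0, 0]] with rank 0, so corank 2. A Groebner basis of the Jacobian ideal J(f) in C{x,y} is {3*x^2 - 6*x*y + y^4 + y^3 + 3*y^2, x^3 + 3*x^2 - 6*x*y + 3*y^2, x^2*y + 3*x^2 - 6*x*y + 3*y^2, 2*x^2 + x*y^2 - 4*x*y - y^3/3 + 2*y^2}; counting standard monomials gives mu = 7. Corank 2; j^3 = -(x - y)^3 is a perfect cube, so E-series; the 4-jet and mu = 7 give E_7.

E7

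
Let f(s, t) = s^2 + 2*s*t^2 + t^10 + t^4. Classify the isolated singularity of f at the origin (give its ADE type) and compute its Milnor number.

The Hessian of f at 0 has rank 1. Corank 1: A-series; mu = 9 gives A_9.

Type A_{9}, Milnor number mu = 9.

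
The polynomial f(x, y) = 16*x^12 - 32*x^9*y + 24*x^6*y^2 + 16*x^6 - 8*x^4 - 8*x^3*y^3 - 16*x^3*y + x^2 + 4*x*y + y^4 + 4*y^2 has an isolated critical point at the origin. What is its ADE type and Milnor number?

The Hessian of f at 0 has rank 1. Corank 1: A-series; mu = 3 gives A_3.

Type A_{3}, Milnor number mu = 3.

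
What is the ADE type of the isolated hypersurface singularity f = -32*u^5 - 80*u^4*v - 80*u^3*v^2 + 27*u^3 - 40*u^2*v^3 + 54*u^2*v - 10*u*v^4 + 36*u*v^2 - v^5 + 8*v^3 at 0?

E8

The Hessian of f at 0 has rank 0. Corank 2; j^3 = (3*u + 2*v)^3 is a perfect cube, so E-series; the 5-jet and mu = 8 give E_8.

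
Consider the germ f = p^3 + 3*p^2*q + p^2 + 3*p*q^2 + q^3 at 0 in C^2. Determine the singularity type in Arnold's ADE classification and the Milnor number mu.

The Hessian of f at 0 has rank 1. Corank 1: A-series; mu = 2 gives A_2.

Type A2, Milnor number mu = 2.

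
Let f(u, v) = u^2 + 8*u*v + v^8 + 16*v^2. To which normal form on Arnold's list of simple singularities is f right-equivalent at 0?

A7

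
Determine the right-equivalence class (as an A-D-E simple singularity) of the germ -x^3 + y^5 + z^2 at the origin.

E_{8}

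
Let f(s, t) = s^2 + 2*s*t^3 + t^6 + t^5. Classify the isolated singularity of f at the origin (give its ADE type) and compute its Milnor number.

The Hessian of f at 0 is [[2, 0], [0, 0]] with rank 1, so corank 1. A Groebner basis of the Jacobian ideal J(f) in C{s,t} is {s + t^3, s^2, s*t}; counting standard monomials gives mu = 4. Corank 1: A-series; mu = 4 gives A_4.

Type A_4, Milnor number mu = 4.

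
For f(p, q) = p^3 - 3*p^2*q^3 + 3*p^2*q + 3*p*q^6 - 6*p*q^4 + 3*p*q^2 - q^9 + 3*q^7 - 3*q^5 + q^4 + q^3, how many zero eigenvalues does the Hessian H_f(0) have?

Hessian at 0 has rank 0.

2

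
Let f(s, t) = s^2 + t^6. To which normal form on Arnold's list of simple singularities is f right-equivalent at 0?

A_5

The Hessian of f at 0 has rank 1. Corank 1: A-series; mu = 5 gives A_5.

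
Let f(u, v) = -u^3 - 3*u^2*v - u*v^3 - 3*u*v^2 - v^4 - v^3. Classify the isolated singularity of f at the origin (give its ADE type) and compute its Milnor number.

Type E7, Milnor number mu = 7.

The Hessian of f at 0 has rank 0. Corank 2; j^3 = -(u + v)^3 is a perfect cube, so E-series; the 4-jet and mu = 7 give E_7.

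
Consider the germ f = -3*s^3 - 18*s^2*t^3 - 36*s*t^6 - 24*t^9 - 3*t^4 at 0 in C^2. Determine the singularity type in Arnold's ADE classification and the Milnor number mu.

Type E_{6}, Milnor number mu = 6.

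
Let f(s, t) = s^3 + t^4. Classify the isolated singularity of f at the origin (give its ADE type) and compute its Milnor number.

The Hessian of f at 0 has rank 0. Corank 2; j^3 = s^3 is a perfect cube, so E-series; the 4-jet and mu = 6 give E_6.

Type E_6, Milnor number mu = 6.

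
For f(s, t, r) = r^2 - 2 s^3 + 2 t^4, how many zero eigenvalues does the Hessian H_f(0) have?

2

Hessian at 0 has rank 1.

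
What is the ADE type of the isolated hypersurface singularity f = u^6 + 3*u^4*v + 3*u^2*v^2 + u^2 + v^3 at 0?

A_2

The Hessian of f at 0 is [[2, 0], [0, 0]] with rank 1, so corank 1. A Groebner basis of the Jacobian ideal J(f) in C{u,v} is {v^2, u}; counting standard monomials gives mu = 2. Corank 1: A-series; mu = 2 gives A_2.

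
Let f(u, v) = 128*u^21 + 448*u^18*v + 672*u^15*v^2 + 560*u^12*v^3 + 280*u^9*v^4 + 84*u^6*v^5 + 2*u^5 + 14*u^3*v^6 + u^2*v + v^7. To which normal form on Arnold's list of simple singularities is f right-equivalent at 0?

D_{8}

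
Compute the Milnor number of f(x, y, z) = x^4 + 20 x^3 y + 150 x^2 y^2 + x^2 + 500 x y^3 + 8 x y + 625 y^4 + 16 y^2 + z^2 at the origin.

3

The Hessian of f at 0 is [[2, 8, 0], [8, 32, 0], [0, 0, 2]] with rank 2, so corank 1. A Groebner basis of the Jacobian ideal J(f) in C{x,y,z} is {y^3, x + 4*y, z}; counting standard monomials gives mu = 3. Corank 1: A-series; mu = 3 gives A_3.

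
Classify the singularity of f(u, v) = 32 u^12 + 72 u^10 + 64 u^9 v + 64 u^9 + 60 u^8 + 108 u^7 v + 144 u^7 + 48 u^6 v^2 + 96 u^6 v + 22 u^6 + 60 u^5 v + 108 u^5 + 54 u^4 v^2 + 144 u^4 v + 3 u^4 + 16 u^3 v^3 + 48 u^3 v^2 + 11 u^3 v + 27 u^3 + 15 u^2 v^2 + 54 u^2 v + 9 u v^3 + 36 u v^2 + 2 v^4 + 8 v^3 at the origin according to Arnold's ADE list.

The Hessian of f at 0 has rank 0. Corank 2; j^3 = (3*u + 2*v)^3 is a perfect cube, so E-series; the 4-jet and mu = 7 give E_7.

E_{7}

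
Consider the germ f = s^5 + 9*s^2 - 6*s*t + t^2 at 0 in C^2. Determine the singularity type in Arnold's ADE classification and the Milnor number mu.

The Hessian of f at 0 is [[18, -6], [-6, 2]] with rank 1, so corank 1. A Groebner basis of the Jacobian ideal J(f) in C{s,t} is {t^4, s - t/3}; counting standard monomials gives mu = 4. Corank 1: A-series; mu = 4 gives A_4.

Type A_4, Milnor number mu = 4.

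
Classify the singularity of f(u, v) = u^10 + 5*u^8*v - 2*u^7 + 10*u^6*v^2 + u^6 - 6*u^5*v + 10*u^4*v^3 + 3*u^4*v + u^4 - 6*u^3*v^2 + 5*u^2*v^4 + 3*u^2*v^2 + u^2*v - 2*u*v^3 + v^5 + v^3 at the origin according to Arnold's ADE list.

D4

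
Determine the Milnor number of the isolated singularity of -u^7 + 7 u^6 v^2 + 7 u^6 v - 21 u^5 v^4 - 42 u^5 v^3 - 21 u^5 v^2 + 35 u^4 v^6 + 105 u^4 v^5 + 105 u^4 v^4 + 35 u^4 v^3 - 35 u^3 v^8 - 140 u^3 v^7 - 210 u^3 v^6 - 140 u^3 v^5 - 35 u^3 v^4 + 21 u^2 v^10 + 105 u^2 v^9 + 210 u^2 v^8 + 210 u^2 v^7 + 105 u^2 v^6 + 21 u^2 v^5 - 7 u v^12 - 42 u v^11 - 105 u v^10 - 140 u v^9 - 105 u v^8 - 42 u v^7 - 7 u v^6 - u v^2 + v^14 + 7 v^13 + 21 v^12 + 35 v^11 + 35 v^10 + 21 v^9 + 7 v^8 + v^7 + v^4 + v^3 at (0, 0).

8

The Hessian of f at 0 is [[0, 0], [0, 0]] with rank 0, so corank 2. A Groebner basis of the Jacobian ideal J(f) in C{u,v} is {u^6 + v^2/7, v^3, u*v - v^2}; counting standard monomials gives mu = 8. Corank 2; j^3 = -v^2*(u - v) has shape L^2 M (L != M), so D-series; mu = 8 gives D_8.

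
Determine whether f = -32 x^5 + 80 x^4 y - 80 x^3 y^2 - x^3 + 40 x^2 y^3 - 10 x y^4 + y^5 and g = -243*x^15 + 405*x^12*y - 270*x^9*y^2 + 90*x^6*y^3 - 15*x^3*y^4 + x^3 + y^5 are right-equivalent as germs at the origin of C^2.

The Hessian of f at 0 has rank 0. Corank 2; j^3 = -x^3 is a perfect cube, so E-series; the 5-jet and mu = 8 give E_8. The Hessian of g at 0 has rank 0. Corank 2; j^3 = x^3 is a perfect cube, so E-series; the 5-jet and mu = 8 give E_8. Both have type E_8, hence right-equivalent.

Yes.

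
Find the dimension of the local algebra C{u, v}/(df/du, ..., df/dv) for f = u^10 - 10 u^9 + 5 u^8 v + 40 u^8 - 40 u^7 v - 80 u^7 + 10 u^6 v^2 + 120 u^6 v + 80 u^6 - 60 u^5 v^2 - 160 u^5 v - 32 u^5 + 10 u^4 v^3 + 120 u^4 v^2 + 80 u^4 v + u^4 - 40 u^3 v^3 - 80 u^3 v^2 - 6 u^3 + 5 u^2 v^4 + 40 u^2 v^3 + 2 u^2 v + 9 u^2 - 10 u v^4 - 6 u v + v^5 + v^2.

The Hessian of f at 0 is [[18, -6], [-6, 2]] with rank 1, so corank 1. A Groebner basis of the Jacobian ideal J(f) in C{u,v} is {-243*u/2 + v^3 + 9*v^2/2 + 81*v/2, u^2 - 3*u + v, u*v - 9*u/2 - v^2/6 + 3*v/2}; counting standard monomials gives mu = 4. Corank 1: A-series; mu = 4 gives A_4.

4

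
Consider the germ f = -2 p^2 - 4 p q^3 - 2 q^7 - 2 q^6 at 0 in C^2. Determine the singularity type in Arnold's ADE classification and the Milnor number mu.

Type A6, Milnor number mu = 6.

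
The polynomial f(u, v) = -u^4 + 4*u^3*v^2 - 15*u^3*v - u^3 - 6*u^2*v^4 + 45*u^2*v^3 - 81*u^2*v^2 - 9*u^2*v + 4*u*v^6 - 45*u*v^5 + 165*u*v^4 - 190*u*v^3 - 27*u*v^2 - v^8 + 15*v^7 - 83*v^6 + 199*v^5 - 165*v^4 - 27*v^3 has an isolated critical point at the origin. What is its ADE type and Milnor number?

Type E_7, Milnor number mu = 7.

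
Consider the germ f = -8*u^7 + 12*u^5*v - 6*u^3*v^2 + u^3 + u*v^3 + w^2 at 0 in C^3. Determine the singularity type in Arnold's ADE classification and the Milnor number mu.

Type E7, Milnor number mu = 7.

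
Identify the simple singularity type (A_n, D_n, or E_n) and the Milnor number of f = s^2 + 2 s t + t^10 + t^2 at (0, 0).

The Hessian of f at 0 has rank 1. Corank 1: A-series; mu = 9 gives A_9.

Type A_9, Milnor number mu = 9.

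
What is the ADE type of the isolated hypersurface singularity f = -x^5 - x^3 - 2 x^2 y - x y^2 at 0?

D_6

The Hessian of f at 0 is [[0, 0], [0, 0]] with rank 0, so corank 2. A Groebner basis of the Jacobian ideal J(f) in C{x,y} is {x*y/5 + y^4 + y^2/5, x*y^2 + y^3, x^2 + x*y}; counting standard monomials gives mu = 6. Corank 2; j^3 = -x*(x + y)^2 has shape L^2 M (L != M), so D-series; mu = 6 gives D_6.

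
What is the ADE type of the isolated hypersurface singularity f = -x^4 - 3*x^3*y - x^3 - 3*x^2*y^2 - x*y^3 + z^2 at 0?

The Hessian of f at 0 has rank 1. Corank 2; j^3 = -x^3 is a perfect cube, so E-series; the 4-jet and mu = 7 give E_7.

E_7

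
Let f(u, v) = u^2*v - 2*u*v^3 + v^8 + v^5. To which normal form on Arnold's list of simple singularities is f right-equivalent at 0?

D_{9}

The Hessian of f at 0 has rank 0. Corank 2; j^3 = u^2*v has shape L^2 M (L != M), so D-series; mu = 9 gives D_9.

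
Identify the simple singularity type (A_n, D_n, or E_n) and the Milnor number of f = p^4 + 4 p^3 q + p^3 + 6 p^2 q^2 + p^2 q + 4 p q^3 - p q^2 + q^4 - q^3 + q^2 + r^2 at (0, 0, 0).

The Hessian of f at 0 has rank 2. Corank 1: A-series; mu = 2 gives A_2.

Type A2, Milnor number mu = 2.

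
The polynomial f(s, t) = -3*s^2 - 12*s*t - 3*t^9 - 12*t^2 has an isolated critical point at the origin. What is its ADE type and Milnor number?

Type A_8, Milnor number mu = 8.

The Hessian of f at 0 has rank 1. Corank 1: A-series; mu = 8 gives A_8.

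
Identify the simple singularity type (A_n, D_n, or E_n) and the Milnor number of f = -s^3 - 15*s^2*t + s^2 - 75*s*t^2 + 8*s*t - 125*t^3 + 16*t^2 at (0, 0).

Type A_2, Milnor number mu = 2.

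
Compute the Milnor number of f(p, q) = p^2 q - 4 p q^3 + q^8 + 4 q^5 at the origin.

The Hessian of f at 0 has rank 0. Corank 2; j^3 = p^2*q has shape L^2 M (L != M), so D-series; mu = 9 gives D_9.

9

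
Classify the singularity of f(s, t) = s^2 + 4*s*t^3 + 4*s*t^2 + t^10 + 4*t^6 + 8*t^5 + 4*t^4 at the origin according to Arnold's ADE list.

A_9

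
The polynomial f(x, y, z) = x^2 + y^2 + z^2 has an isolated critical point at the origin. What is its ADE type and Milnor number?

The Hessian of f at 0 has rank 3. Corank 0: nondegenerate Morse point, so A_1.

Type A_1, Milnor number mu = 1.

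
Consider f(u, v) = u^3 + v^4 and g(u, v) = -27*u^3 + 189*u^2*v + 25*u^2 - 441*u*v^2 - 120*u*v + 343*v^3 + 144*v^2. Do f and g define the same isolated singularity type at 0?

No.

The Hessian of f at 0 has rank 0. Corank 2; j^3 = u^3 is a perfect cube, so E-series; the 4-jet and mu = 6 give E_6. The Hessian of g at 0 has rank 1. Corank 1: A-series; mu = 2 gives A_2. f is E_6 but g is A_2, hence not right-equivalent.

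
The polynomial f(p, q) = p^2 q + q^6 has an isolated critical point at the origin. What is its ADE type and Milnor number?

Type D_7, Milnor number mu = 7.

The Hessian of f at 0 has rank 0. Corank 2; j^3 = p^2*q has shape L^2 M (L != M), so D-series; mu = 7 gives D_7.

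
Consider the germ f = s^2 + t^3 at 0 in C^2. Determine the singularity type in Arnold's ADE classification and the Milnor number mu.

Type A2, Milnor number mu = 2.

The Hessian of f at 0 has rank 1. Corank 1: A-series; mu = 2 gives A_2.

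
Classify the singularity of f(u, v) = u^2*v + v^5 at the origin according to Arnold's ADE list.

D_{6}

The Hessian of f at 0 is [[0, 0], [0, 0]] with rank 0, so corank 2. A Groebner basis of the Jacobian ideal J(f) in C{u,v} is {u^2/5 + v^4, u^3, u*v}; counting standard monomials gives mu = 6. Corank 2; j^3 = u^2*v has shape L^2 M (L != M), so D-series; mu = 6 gives D_6.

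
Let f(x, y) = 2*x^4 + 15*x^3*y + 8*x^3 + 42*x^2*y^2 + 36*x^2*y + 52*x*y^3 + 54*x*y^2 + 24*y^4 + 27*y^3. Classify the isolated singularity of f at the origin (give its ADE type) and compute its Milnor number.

The Hessian of f at 0 is [[0, 0], [0, 0]] with rank 0, so corank 2. A Groebner basis of the Jacobian ideal J(f) in C{x,y} is {768*x^2 + 2304*x*y + y^4 + 8*y^3 + 1728*y^2, x^3 + 252*x^2 + 756*x*y + 6*y^3 + 567*y^2, x^2*y - 104*x^2 - 312*x*y - 10*y^3/3 - 234*y^2, 32*x^2 + x*y^2 + 96*x*y + 11*y^3/6 + 72*y^2}; counting standard monomials gives mu = 7. Corank 2; j^3 = (2*x + 3*y)^3 is a perfect cube, so E-series; the 4-jet and mu = 7 give E_7.

Type E_7, Milnor number mu = 7.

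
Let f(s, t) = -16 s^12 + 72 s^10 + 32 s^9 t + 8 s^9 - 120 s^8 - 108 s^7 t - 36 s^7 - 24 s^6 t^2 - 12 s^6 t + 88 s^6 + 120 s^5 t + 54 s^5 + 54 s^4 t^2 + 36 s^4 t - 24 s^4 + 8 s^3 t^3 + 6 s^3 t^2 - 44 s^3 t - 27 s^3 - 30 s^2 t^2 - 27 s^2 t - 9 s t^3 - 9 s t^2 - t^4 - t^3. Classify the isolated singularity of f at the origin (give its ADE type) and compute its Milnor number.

Type E_{7}, Milnor number mu = 7.

The Hessian of f at 0 has rank 0. Corank 2; j^3 = -(3*s + t)^3 is a perfect cube, so E-series; the 4-jet and mu = 7 give E_7.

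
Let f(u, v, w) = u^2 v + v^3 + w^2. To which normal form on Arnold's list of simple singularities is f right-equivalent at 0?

D_{4}

The Hessian of f at 0 has rank 1. Corank 2; j^3 = v*(u^2 + v^2) splits into three distinct lines over C (the quadratic factor has nonzero discriminant), so D_4.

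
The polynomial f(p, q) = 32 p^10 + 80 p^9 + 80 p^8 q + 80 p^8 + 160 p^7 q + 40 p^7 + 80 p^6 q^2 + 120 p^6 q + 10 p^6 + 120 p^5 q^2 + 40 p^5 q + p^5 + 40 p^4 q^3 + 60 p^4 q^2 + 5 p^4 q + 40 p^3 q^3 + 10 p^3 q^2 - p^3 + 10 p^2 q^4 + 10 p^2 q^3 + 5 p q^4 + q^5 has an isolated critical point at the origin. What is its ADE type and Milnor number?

The Hessian of f at 0 is [[0, 0], [0, 0]] with rank 0, so corank 2. A Groebner basis of the Jacobian ideal J(f) in C{p,q} is {q^5, p*q^3 + q^4/4, p^2}; counting standard monomials gives mu = 8. Corank 2; j^3 = -p^3 is a perfect cube, so E-series; the 5-jet and mu = 8 give E_8.

Type E_8, Milnor number mu = 8.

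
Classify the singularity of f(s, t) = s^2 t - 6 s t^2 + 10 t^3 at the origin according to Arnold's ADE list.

D_{4}

The Hessian of f at 0 has rank 0. Corank 2; j^3 = t*(s^2 - 6*s*t + 10*t^2) splits into three distinct lines over C (the quadratic factor has nonzero discriminant), so D_4.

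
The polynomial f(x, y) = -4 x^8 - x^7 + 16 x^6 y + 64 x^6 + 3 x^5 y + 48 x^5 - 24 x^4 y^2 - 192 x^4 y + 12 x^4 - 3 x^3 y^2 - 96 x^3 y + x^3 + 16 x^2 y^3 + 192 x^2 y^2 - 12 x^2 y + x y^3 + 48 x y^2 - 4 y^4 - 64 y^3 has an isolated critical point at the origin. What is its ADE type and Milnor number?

The Hessian of f at 0 has rank 0. Corank 2; j^3 = (x - 4*y)^3 is a perfect cube, so E-series; the 4-jet and mu = 7 give E_7.

Type E_{7}, Milnor number mu = 7.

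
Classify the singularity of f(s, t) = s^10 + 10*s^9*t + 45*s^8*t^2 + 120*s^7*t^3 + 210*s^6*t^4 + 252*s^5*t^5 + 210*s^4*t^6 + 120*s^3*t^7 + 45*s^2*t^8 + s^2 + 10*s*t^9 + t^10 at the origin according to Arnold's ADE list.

The Hessian of f at 0 has rank 1. Corank 1: A-series; mu = 9 gives A_9.

A9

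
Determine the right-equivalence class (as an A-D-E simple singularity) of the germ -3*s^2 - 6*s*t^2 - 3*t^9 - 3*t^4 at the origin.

A8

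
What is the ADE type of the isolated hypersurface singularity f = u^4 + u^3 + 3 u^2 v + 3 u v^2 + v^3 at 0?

E_6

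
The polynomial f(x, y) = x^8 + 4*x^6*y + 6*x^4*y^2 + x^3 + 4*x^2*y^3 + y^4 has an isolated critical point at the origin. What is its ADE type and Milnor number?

The Hessian of f at 0 has rank 0. Corank 2; j^3 = x^3 is a perfect cube, so E-series; the 4-jet and mu = 6 give E_6.

Type E_{6}, Milnor number mu = 6.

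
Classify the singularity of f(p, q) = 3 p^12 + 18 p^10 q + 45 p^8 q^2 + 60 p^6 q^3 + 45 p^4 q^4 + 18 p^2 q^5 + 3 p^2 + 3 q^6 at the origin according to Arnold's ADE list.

A5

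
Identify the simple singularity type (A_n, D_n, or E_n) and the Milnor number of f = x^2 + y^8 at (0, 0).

Type A_7, Milnor number mu = 7.

The Hessian of f at 0 is [[2, 0], [0, 0]] with rank 1, so corank 1. A Groebner basis of the Jacobian ideal J(f) in C{x,y} is {y^7, x}; counting standard monomials gives mu = 7. Corank 1: A-series; mu = 7 gives A_7.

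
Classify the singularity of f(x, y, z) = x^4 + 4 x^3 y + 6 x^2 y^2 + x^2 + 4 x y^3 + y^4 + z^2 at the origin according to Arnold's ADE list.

A_{3}

The Hessian of f at 0 has rank 2. Corank 1: A-series; mu = 3 gives A_3.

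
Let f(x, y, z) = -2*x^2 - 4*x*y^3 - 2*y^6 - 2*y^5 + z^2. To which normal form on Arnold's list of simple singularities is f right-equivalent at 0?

A_4

The Hessian of f at 0 is [[-4, 0, 0], [0, 0, 0], [0, 0, 2]] with rank 2, so corank 1. A Groebner basis of the Jacobian ideal J(f) in C{x,y,z} is {x + y^3, x^2, x*y, z}; counting standard monomials gives mu = 4. Corank 1: A-series; mu = 4 gives A_4.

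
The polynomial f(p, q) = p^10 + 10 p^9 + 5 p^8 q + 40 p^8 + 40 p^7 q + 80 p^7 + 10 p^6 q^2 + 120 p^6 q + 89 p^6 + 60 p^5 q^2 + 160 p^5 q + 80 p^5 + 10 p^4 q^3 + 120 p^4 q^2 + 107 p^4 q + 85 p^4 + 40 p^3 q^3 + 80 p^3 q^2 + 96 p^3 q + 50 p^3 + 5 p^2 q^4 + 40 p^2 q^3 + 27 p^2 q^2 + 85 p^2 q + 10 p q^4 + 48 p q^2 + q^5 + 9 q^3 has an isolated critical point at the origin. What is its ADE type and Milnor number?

Type D_6, Milnor number mu = 6.

The Hessian of f at 0 has rank 0. Corank 2; j^3 = (2*p + q)*(5*p + 3*q)^2 has shape L^2 M (L != M), so D-series; mu = 6 gives D_6.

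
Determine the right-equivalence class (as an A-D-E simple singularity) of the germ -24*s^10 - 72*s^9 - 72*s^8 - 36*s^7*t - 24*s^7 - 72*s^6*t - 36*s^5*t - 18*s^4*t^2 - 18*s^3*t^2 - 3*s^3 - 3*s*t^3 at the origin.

E7

The Hessian of f at 0 has rank 0. Corank 2; j^3 = -3*s^3 is a perfect cube, so E-series; the 4-jet and mu = 7 give E_7.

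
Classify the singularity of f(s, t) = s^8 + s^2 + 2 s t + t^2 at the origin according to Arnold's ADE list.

The Hessian of f at 0 is [[2, 2], [2, 2]] with rank 1, so corank 1. A Groebner basis of the Jacobian ideal J(f) in C{s,t} is {t^7, s + t}; counting standard monomials gives mu = 7. Corank 1: A-series; mu = 7 gives A_7.

A_7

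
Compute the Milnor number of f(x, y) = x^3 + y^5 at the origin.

8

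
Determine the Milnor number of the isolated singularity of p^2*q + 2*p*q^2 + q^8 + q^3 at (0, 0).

The Hessian of f at 0 has rank 0. Corank 2; j^3 = q*(p + q)^2 has shape L^2 M (L != M), so D-series; mu = 9 gives D_9.

9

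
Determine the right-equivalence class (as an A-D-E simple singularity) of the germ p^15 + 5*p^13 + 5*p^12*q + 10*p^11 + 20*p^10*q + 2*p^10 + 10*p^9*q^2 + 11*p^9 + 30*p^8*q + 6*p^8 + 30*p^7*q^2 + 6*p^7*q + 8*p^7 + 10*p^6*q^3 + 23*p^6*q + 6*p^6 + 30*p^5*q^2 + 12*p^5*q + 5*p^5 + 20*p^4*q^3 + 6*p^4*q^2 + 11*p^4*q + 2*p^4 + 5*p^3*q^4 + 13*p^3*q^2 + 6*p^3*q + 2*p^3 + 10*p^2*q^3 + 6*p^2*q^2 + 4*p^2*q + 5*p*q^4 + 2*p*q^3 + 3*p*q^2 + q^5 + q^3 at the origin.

The Hessian of f at 0 has rank 0. Corank 2; j^3 = (p + q)*(2*p^2 + 2*p*q + q^2) splits into three distinct lines over C (the quadratic factor has nonzero discriminant), so D_4.

D4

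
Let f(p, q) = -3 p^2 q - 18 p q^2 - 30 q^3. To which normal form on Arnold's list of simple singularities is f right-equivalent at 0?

D_4

The Hessian of f at 0 has rank 0. Corank 2; j^3 = -3*q*(p^2 + 6*p*q + 10*q^2) splits into three distinct lines over C (the quadratic factor has nonzero discriminant), so D_4.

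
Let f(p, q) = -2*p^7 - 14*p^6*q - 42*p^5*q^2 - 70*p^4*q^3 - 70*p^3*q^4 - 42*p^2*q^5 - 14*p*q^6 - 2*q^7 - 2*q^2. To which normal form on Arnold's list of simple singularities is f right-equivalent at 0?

A_6

The Hessian of f at 0 has rank 1. Corank 1: A-series; mu = 6 gives A_6.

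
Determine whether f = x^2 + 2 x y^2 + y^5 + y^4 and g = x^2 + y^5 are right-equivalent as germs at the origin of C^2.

Yes.

The Hessian of f at 0 has rank 1. Corank 1: A-series; mu = 4 gives A_4. The Hessian of g at 0 has rank 1. Corank 1: A-series; mu = 4 gives A_4. Both have type A_4, hence right-equivalent.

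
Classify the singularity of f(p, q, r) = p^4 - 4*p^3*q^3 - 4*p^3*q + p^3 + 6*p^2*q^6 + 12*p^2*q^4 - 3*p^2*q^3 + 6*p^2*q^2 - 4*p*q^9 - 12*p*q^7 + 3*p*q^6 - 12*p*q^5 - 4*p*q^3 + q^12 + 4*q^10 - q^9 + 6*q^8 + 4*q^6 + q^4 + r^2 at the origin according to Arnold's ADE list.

E6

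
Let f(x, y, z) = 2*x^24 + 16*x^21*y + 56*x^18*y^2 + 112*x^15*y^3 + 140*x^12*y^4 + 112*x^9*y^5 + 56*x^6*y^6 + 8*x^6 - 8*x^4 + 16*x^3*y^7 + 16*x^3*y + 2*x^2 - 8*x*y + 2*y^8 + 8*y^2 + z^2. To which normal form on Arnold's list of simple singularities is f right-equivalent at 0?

The Hessian of f at 0 is [[4, -8, 0], [-8, 16, 0], [0, 0, 2]] with rank 2, so corank 1. A Groebner basis of the Jacobian ideal J(f) in C{x,y,z} is {3*x^2/32 - 7*x*y/16 + y^4 + y^2/2, x^3 - x/2 + y, x^2*y - x/6 - 4*y^3/3 + y/3, x*y^2 - x/24 - 4*y^3/3 + y/12, z}; counting standard monomials gives mu = 7. Corank 1: A-series; mu = 7 gives A_7.

A_{7}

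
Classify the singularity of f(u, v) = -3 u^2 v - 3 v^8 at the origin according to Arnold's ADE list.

D9

The Hessian of f at 0 has rank 0. Corank 2; j^3 = -3*u^2*v has shape L^2 M (L != M), so D-series; mu = 9 gives D_9.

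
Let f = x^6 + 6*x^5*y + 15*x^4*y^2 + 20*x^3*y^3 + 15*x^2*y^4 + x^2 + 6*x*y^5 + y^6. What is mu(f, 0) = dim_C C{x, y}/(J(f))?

5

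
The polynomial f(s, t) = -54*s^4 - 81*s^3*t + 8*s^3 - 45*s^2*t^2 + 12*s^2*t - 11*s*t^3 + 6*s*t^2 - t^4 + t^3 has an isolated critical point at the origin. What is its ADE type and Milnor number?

The Hessian of f at 0 is [[0, 0], [0, 0]] with rank 0, so corank 2. A Groebner basis of the Jacobian ideal J(f) in C{s,t} is {256*s^2/3 + 256*s*t/3 + t^4 + 8*t^3/9 + 64*t^2/3, s^3 - 20*s^2/3 - 20*s*t/3 + t^3/18 - 5*t^2/3, s^2*t + 88*s^2/9 + 88*s*t/9 - 4*t^3/27 + 22*t^2/9, -32*s^2/3 + s*t^2 - 32*s*t/3 + 7*t^3/18 - 8*t^2/3}; counting standard monomials gives mu = 7. Corank 2; j^3 = (2*s + t)^3 is a perfect cube, so E-series; the 4-jet and mu = 7 give E_7.

Type E_7, Milnor number mu = 7.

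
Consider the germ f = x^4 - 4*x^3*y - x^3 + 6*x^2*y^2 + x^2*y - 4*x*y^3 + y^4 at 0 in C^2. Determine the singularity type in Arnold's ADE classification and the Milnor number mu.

Type D5, Milnor number mu = 5.

The Hessian of f at 0 has rank 0. Corank 2; j^3 = -x^2*(x - y) has shape L^2 M (L != M), so D-series; mu = 5 gives D_5.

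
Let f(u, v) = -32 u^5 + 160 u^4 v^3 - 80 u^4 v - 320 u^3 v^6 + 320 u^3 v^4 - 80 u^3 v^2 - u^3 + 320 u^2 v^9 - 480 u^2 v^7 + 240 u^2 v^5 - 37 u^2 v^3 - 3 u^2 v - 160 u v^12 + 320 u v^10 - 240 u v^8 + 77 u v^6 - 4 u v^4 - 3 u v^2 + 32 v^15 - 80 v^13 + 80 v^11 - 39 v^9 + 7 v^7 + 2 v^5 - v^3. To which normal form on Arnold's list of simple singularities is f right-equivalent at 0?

E8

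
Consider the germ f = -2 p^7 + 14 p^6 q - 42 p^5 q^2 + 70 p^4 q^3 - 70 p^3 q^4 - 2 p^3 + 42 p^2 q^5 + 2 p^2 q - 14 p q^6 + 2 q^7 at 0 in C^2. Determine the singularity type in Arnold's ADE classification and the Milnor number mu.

Type D8, Milnor number mu = 8.

The Hessian of f at 0 has rank 0. Corank 2; j^3 = -2*p^2*(p - q) has shape L^2 M (L != M), so D-series; mu = 8 gives D_8.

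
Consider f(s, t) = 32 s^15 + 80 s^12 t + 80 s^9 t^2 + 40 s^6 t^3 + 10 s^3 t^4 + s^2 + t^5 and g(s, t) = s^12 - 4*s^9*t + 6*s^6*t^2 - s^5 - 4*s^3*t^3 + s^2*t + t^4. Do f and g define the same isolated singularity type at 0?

The Hessian of f at 0 is [[2, 0], [0, 0]] with rank 1, so corank 1. A Groebner basis of the Jacobian ideal J(f) in C{s,t} is {t^4, s}; counting standard monomials gives mu = 4. Corank 1: A-series; mu = 4 gives A_4. The Hessian of g at 0 is [[0, 0], [0, 0]] with rank 0, so corank 2. A Groebner basis of the Jacobian ideal J(g) in C{s,t} is {s^3, s^2/4 + t^3, s*t}; counting standard monomials gives mu = 5. Corank 2; j^3 = s^2*t has shape L^2 M (L != M), so D-series; mu = 5 gives D_5. f is A_4 but g is D_5, hence not right-equivalent.

No.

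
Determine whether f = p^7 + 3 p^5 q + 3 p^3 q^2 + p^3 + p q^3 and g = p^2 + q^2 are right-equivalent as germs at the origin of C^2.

The Hessian of f at 0 has rank 0. Corank 2; j^3 = p^3 is a perfect cube, so E-series; the 4-jet and mu = 7 give E_7. The Hessian of g at 0 has rank 2. Corank 0: nondegenerate Morse point, so A_1. f is E_7 but g is A_1, hence not right-equivalent.

No.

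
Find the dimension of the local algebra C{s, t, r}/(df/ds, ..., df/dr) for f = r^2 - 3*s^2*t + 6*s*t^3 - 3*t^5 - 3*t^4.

The Hessian of f at 0 has rank 1. Corank 2; j^3 = -3*s^2*t has shape L^2 M (L != M), so D-series; mu = 5 gives D_5.

5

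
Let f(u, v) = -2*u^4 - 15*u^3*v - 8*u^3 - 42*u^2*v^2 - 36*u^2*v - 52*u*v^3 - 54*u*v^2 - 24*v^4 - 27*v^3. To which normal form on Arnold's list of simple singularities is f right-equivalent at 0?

The Hessian of f at 0 has rank 0. Corank 2; j^3 = -(2*u + 3*v)^3 is a perfect cube, so E-series; the 4-jet and mu = 7 give E_7.

E_7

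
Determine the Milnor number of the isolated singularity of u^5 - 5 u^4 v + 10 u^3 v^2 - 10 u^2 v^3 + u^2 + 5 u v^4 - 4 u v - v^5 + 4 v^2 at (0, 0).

The Hessian of f at 0 has rank 1. Corank 1: A-series; mu = 4 gives A_4.

4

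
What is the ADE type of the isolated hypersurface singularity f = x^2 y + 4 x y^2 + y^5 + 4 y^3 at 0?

D6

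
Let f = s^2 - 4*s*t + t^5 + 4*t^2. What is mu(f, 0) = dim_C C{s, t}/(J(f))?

The Hessian of f at 0 is [[2, -4], [-4, 8]] with rank 1, so corank 1. A Groebner basis of the Jacobian ideal J(f) in C{s,t} is {t^4, s - 2*t}; counting standard monomials gives mu = 4. Corank 1: A-series; mu = 4 gives A_4.

4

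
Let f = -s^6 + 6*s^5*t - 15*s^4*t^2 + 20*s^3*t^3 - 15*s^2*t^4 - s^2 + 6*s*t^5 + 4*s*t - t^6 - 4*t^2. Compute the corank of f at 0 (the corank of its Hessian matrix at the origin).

1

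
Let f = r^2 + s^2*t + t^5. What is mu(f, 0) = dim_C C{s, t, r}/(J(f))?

6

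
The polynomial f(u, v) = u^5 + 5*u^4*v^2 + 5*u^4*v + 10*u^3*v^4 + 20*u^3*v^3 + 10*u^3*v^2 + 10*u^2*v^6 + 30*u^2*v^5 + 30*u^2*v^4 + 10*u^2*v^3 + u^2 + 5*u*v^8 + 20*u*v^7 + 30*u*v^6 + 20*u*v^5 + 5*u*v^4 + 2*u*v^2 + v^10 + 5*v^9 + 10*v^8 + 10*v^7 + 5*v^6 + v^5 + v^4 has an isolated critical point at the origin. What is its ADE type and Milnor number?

Type A4, Milnor number mu = 4.

The Hessian of f at 0 has rank 1. Corank 1: A-series; mu = 4 gives A_4.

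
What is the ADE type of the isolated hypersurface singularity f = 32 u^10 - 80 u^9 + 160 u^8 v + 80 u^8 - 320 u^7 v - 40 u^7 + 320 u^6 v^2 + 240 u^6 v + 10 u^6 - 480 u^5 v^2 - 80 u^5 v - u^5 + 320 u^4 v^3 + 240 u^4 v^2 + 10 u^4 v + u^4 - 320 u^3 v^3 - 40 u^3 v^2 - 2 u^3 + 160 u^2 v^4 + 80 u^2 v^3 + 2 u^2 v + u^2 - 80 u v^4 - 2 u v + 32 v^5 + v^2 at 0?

A4

The Hessian of f at 0 has rank 1. Corank 1: A-series; mu = 4 gives A_4.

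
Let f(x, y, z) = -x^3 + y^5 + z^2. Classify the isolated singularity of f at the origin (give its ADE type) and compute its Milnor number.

The Hessian of f at 0 is [[0, 0, 0], [0, 0, 0], [0, 0, 2]] with rank 1, so corank 2. A Groebner basis of the Jacobian ideal J(f) in C{x,y,z} is {y^4, x^2, z}; counting standard monomials gives mu = 8. Corank 2; j^3 = -x^3 is a perfect cube, so E-series; the 5-jet and mu = 8 give E_8.

Type E_{8}, Milnor number mu = 8.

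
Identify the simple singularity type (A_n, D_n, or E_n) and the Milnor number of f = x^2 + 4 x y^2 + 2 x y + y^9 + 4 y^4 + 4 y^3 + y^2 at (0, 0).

The Hessian of f at 0 has rank 1. Corank 1: A-series; mu = 8 gives A_8.

Type A8, Milnor number mu = 8.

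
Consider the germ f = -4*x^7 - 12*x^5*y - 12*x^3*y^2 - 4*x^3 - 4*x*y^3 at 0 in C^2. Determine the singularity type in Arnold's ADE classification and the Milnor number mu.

Type E_{7}, Milnor number mu = 7.

The Hessian of f at 0 is [[0, 0], [0, 0]] with rank 0, so corank 2. A Groebner basis of the Jacobian ideal J(f) in C{x,y} is {x^3, x*y^2, 3*x^2 + y^3}; counting standard monomials gives mu = 7. Corank 2; j^3 = -4*x^3 is a perfect cube, so E-series; the 4-jet and mu = 7 give E_7.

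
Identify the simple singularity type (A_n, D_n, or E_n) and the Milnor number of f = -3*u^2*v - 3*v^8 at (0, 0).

Type D9, Milnor number mu = 9.

The Hessian of f at 0 is [[0, 0], [0, 0]] with rank 0, so corank 2. A Groebner basis of the Jacobian ideal J(f) in C{u,v} is {u^2/8 + v^7, u^3, u*v}; counting standard monomials gives mu = 9. Corank 2; j^3 = -3*u^2*v has shape L^2 M (L != M), so D-series; mu = 9 gives D_9.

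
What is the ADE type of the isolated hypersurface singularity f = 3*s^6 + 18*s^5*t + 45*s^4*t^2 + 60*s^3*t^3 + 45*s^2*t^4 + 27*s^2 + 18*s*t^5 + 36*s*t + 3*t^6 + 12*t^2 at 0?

A_5

The Hessian of f at 0 is [[54, 36], [36, 24]] with rank 1, so corank 1. A Groebner basis of the Jacobian ideal J(f) in C{s,t} is {t^5, s + 2*t/3}; counting standard monomials gives mu = 5. Corank 1: A-series; mu = 5 gives A_5.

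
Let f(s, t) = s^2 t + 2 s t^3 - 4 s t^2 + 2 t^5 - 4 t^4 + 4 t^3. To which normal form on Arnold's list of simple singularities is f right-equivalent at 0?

D_{6}

The Hessian of f at 0 is [[0, 0], [0, 0]] with rank 0, so corank 2. A Groebner basis of the Jacobian ideal J(f) in C{s,t} is {s^3 - 3*s^2 + 20*s*t - 28*t^2, s^2*t - s^2 + 8*s*t - 12*t^2, -s^2/4 + s*t^2 + 3*s*t - 5*t^2, s*t + t^3 - 2*t^2}; counting standard monomials gives mu = 6. Corank 2; j^3 = t*(s - 2*t)^2 has shape L^2 M (L != M), so D-series; mu = 6 gives D_6.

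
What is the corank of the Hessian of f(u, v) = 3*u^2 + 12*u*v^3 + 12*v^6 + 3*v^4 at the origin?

1

The Hessian at 0 is [[6, 0], [0, 0]] of rank 1; hence corank 1.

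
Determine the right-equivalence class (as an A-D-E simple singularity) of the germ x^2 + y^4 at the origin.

A_{3}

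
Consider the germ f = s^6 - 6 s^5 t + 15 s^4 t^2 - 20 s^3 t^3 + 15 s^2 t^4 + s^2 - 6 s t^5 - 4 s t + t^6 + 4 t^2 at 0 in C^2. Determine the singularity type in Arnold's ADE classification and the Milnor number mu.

Type A_5, Milnor number mu = 5.

The Hessian of f at 0 is [[2, -4], [-4, 8]] with rank 1, so corank 1. A Groebner basis of the Jacobian ideal J(f) in C{s,t} is {t^5, s - 2*t}; counting standard monomials gives mu = 5. Corank 1: A-series; mu = 5 gives A_5.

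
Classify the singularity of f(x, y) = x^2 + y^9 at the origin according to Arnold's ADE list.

The Hessian of f at 0 is [[2, 0], [0, 0]] with rank 1, so corank 1. A Groebner basis of the Jacobian ideal J(f) in C{x,y} is {y^8, x}; counting standard monomials gives mu = 8. Corank 1: A-series; mu = 8 gives A_8.

A8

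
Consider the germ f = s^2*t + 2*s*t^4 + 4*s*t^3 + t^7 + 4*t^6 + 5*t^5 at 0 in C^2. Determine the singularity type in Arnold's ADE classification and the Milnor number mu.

Type D_{6}, Milnor number mu = 6.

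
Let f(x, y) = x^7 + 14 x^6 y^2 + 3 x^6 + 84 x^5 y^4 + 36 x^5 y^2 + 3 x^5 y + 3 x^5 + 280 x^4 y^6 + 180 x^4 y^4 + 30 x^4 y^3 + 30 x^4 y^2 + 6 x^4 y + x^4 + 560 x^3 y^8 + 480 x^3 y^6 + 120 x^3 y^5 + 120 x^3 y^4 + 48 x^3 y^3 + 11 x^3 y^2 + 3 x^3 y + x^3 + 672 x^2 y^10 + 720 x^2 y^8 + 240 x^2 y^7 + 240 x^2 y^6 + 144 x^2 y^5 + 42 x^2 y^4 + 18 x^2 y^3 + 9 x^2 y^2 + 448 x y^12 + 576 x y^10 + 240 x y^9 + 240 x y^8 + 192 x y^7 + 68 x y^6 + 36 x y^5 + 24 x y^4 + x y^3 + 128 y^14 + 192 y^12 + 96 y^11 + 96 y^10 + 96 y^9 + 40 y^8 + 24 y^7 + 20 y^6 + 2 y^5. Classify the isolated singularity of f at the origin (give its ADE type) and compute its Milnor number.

The Hessian of f at 0 has rank 0. Corank 2; j^3 = x^3 is a perfect cube, so E-series; the 4-jet and mu = 7 give E_7.

Type E7, Milnor number mu = 7.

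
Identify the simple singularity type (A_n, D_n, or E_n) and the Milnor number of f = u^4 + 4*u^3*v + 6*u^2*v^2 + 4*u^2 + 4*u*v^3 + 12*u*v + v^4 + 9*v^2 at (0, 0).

Type A_3, Milnor number mu = 3.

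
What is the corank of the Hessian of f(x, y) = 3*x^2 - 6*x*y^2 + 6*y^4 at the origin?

The Hessian at 0 is [[6, 0], [0, 0]] of rank 1; hence corank 1.

1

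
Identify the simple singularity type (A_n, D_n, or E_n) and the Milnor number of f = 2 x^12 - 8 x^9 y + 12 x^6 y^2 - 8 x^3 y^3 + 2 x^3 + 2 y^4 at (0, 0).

Type E_6, Milnor number mu = 6.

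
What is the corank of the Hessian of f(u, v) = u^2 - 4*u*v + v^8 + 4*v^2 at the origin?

The Hessian at 0 is [[2, -4], [-4, 8]] of rank 1; hence corank 1.

1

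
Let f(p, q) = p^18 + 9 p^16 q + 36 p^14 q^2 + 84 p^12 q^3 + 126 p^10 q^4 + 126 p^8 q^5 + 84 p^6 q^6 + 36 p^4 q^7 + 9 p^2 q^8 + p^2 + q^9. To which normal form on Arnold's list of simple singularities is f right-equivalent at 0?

The Hessian of f at 0 has rank 1. Corank 1: A-series; mu = 8 gives A_8.

A8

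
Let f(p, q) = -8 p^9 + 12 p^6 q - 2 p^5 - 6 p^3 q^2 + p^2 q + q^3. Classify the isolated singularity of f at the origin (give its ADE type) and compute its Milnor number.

The Hessian of f at 0 has rank 0. Corank 2; j^3 = q*(p^2 + q^2) splits into three distinct lines over C (the quadratic factor has nonzero discriminant), so D_4.

Type D4, Milnor number mu = 4.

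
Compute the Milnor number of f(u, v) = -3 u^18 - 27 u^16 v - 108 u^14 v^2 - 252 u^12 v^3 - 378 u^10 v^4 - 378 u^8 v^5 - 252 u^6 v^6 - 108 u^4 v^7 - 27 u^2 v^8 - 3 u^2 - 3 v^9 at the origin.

8

The Hessian of f at 0 is [[-6, 0], [0, 0]] with rank 1, so corank 1. A Groebner basis of the Jacobian ideal J(f) in C{u,v} is {v^8, u}; counting standard monomials gives mu = 8. Corank 1: A-series; mu = 8 gives A_8.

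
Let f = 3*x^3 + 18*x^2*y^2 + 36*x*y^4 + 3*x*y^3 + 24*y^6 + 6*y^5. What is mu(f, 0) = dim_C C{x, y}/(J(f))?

The Hessian of f at 0 is [[0, 0], [0, 0]] with rank 0, so corank 2. A Groebner basis of the Jacobian ideal J(f) in C{x,y} is {-x^2/4 + y^4 - y^3/12, x^3, x^2*y + x^2/12 + y^3/36, x^2/2 + x*y^2 + y^3/6}; counting standard monomials gives mu = 7. Corank 2; j^3 = 3*x^3 is a perfect cube, so E-series; the 4-jet and mu = 7 give E_7.

7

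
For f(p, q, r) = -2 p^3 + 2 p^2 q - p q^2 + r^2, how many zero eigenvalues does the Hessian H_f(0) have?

Hessian at 0 has rank 1.

2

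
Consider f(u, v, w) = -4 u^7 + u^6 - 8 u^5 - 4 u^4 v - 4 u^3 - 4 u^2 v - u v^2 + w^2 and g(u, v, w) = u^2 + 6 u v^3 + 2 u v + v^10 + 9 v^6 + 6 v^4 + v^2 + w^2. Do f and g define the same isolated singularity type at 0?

The Hessian of f at 0 is [[0, 0, 0], [0, 0, 0], [0, 0, 2]] with rank 1, so corank 2. A Groebner basis of the Jacobian ideal J(f) in C{u,v,w} is {16*u^2 + 8*u*v + v^4, u^3 + 2*u^2 + 2*u*v + v^3/8 + v^2/2, u^2*v - 8*u^2/3 - 8*u*v/3 - v^3/4 - 2*v^2/3, 8*u^2/3 + u*v^2 + 8*u*v/3 + v^3/2 + 2*v^2/3, w}; counting standard monomials gives mu = 7. Corank 2; j^3 = -u*(2*u + v)^2 has shape L^2 M (L != M), so D-series; mu = 7 gives D_7. The Hessian of g at 0 is [[2, 2, 0], [2, 2, 0], [0, 0, 2]] with rank 2, so corank 1. A Groebner basis of the Jacobian ideal J(g) in C{u,v,w} is {u^3 + 3*u^2*v + 3*u*v^2 - u/3 - v/3, u/3 + v^3 + v/3, w}; counting standard monomials gives mu = 9. Corank 1: A-series; mu = 9 gives A_9. f is D_7 but g is A_9, hence not right-equivalent.

No.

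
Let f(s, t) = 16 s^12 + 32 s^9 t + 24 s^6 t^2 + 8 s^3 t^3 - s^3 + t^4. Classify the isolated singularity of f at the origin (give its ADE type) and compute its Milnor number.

The Hessian of f at 0 has rank 0. Corank 2; j^3 = -s^3 is a perfect cube, so E-series; the 4-jet and mu = 6 give E_6.

Type E6, Milnor number mu = 6.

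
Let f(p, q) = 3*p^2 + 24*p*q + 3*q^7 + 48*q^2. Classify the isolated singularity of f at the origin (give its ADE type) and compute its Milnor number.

Type A6, Milnor number mu = 6.

The Hessian of f at 0 is [[6, 24], [24, 96]] with rank 1, so corank 1. A Groebner basis of the Jacobian ideal J(f) in C{p,q} is {q^6, p + 4*q}; counting standard monomials gives mu = 6. Corank 1: A-series; mu = 6 gives A_6.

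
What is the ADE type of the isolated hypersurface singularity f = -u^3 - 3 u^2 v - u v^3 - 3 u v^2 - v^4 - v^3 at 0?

The Hessian of f at 0 is [[0, 0], [0, 0]] with rank 0, so corank 2. A Groebner basis of the Jacobian ideal J(f) in C{u,v} is {u^3 + 3*u^2*v + 6*u^2 + 12*u*v + 6*v^2, -3*u^2 + u*v^2 - 6*u*v - 3*v^2, 3*u^2 + 6*u*v + v^3 + 3*v^2}; counting standard monomials gives mu = 7. Corank 2; j^3 = -(u + v)^3 is a perfect cube, so E-series; the 4-jet and mu = 7 give E_7.

E_7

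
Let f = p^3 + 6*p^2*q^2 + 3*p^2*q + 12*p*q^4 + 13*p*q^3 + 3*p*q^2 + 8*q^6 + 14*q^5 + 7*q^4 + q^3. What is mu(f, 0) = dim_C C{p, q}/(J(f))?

7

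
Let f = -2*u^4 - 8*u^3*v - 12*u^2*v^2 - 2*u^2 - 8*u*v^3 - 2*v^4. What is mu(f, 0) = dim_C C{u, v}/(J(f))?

3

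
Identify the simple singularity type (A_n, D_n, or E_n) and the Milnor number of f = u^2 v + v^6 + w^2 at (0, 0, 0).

Type D7, Milnor number mu = 7.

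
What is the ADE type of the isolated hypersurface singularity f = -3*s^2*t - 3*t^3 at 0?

D_{4}

The Hessian of f at 0 has rank 0. Corank 2; j^3 = -3*t*(s^2 + t^2) splits into three distinct lines over C (the quadratic factor has nonzero discriminant), so D_4.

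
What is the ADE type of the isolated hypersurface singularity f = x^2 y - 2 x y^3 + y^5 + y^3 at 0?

D4

The Hessian of f at 0 has rank 0. Corank 2; j^3 = y*(x^2 + y^2) splits into three distinct lines over C (the quadratic factor has nonzero discriminant), so D_4.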